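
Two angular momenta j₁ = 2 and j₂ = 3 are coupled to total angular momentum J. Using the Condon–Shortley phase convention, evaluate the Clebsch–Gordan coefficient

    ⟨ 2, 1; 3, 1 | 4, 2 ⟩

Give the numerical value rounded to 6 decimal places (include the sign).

+√(1/28) = +0.188982

triangle: 1!*3!*5!/10! = 720/3628800
(j±m)!: 3!*1!*4!*2!*6!*2! = 414720
prefactor² = (2J+1)*Δ*N² = 5184/7
  k=0: +1/(0!*1!*1!*4!*2!*1!) = 1/48
  k=1: −1/(1!*0!*0!*3!*3!*2!) = -1/72
Σ = 1/144  ⇒  CG² = 5184/7*1/144² = 1/28
CG = +√(1/28) = +0.188982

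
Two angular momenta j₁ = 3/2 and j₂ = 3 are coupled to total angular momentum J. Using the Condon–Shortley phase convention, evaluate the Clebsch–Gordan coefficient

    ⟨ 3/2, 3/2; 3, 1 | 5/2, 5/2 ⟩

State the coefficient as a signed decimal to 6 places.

j₁+j₂−J=2  J+j₁−j₂=1  J−j₁+j₂=4  j₁+j₂+J+1=8
(j₁±m₁, j₂±m₂, J±M) = (3,0,4,2,5,0)
P² = 1728/7
sum k=0..0:
  [0] +1/48 = 1/48
S = 1/48
C² = P²·S² = 3/28 ; C = +0.327327

+0.327327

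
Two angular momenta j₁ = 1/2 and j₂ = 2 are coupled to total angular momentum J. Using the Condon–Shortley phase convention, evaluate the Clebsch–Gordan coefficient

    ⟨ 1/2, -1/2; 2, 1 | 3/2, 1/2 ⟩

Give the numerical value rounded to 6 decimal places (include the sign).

−√(3/5) ≈ -0.774597

triangle: 1!×0!×3!/5! = 6/120
(j±m)!: 0!×1!×3!×1!×2!×1! = 12
prefactor² = (2J+1)×Δ×N² = 12/5
  k=1: −1/(1!×0!×0!×2!×0!×1!) = -1/2
Σ = -1/2  ⇒  CG² = 12/5×(-1/2)² = 3/5
CG = −√(3/5) = -0.774597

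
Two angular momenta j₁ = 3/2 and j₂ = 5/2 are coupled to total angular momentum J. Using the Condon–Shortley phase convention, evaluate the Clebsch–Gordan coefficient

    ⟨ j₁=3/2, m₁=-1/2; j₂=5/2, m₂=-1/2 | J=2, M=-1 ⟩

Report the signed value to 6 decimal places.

j₁+j₂−J=2  J+j₁−j₂=1  J−j₁+j₂=3  j₁+j₂+J+1=7
(j₁±m₁, j₂±m₂, J±M) = (1,2,2,3,1,3)
P² = 12/7
sum k=1..2:
  [1] −1/2 = -1/2
  [2] +1/12 = 1/12
S = -5/12
C² = P²·S² = 25/84 ; C = -0.545545

−√(25/84) = -0.545545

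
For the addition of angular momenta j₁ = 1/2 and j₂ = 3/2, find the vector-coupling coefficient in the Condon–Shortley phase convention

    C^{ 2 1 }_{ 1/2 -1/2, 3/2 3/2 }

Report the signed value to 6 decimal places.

√[5·0!1!3!/5! · 0!1!3!0!3!1!] = √(9)
  +(−1)^0/∏(0,0,1,3,0,0)! = 1/6  (running 1/6)
⟨..|..⟩ = √(9)·(1/6) = +0.500000

+0.500000  (= +√(1/4))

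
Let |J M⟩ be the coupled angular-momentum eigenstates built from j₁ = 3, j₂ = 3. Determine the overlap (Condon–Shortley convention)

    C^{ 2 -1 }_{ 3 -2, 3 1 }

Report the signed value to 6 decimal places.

-0.422577

triangle: 4!*2!*2!/9! = 96/362880
(j±m)!: 1!*5!*4!*2!*1!*3! = 34560
prefactor² = (2J+1)*Δ*N² = 320/7
  k=3: −1/(3!*1!*2!*1!*0!*1!) = -1/12
  k=4: +1/(4!*0!*1!*0!*1!*2!) = 1/48
Σ = -1/16  ⇒  CG² = 320/7*(-1/16)² = 5/28
CG = −√(5/28) = -0.422577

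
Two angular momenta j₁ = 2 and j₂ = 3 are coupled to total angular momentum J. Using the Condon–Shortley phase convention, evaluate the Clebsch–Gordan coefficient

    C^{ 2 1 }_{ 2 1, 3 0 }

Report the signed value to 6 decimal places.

√[5·3!1!3!/8! · 3!1!3!3!3!1!] = √(81/14)
  +(−1)^0/∏(0,3,1,3,0,0)! = 1/36  (running 1/36)
  +(−1)^1/∏(1,2,0,2,1,1)! = -1/4  (running -2/9)
⟨..|..⟩ = √(81/14)·(-2/9) = -0.534522

−√(2/7) = -0.534522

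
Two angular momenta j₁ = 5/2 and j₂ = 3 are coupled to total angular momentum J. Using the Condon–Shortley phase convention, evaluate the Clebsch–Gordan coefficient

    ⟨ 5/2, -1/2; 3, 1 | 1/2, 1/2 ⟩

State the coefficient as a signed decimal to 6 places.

-0.436436  (= −√(4/21))

triangle: 5!*0!*1!/7! = 120/5040
(j±m)!: 2!*3!*4!*2!*1!*0! = 576
prefactor² = (2J+1)*Δ*N² = 192/7
  k=3: −1/(3!*2!*0!*1!*0!*0!) = -1/12
Σ = -1/12  ⇒  CG² = 192/7*(-1/12)² = 4/21
CG = −√(4/21) = -0.436436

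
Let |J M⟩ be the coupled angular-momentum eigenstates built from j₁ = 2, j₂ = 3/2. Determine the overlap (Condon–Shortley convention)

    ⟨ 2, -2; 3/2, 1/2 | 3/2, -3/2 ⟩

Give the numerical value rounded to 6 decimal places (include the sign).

+0.632456

j₁+j₂−J=2  J+j₁−j₂=2  J−j₁+j₂=1  j₁+j₂+J+1=6
(j₁±m₁, j₂±m₂, J±M) = (0,4,2,1,0,3)
P² = 32/5
sum k=2..2:
  [2] +1/4 = 1/4
S = 1/4
C² = P²·S² = 2/5 ; C = +0.632456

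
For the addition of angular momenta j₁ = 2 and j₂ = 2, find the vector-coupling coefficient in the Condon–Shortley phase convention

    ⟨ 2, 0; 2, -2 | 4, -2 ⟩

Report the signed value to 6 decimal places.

j₁+j₂−J=0  J+j₁−j₂=4  J−j₁+j₂=4  j₁+j₂+J+1=9
(j₁±m₁, j₂±m₂, J±M) = (2,2,0,4,2,6)
P² = 13824/7
sum k=0..0:
  [0] +1/96 = 1/96
S = 1/96
C² = P²·S² = 3/14 ; C = +0.462910

+0.462910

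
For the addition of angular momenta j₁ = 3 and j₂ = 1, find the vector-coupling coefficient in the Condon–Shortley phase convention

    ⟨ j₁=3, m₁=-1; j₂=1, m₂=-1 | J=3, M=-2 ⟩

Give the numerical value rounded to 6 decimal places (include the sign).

+0.645497

triangle: 1!×5!×1!/8! = 120/40320
(j±m)!: 2!×4!×0!×2!×1!×5! = 11520
prefactor² = (2J+1)×Δ×N² = 240
  k=0: +1/(0!×1!×4!×0!×1!×1!) = 1/24
Σ = 1/24  ⇒  CG² = 240×1/24² = 5/12
CG = +√(5/12) = +0.645497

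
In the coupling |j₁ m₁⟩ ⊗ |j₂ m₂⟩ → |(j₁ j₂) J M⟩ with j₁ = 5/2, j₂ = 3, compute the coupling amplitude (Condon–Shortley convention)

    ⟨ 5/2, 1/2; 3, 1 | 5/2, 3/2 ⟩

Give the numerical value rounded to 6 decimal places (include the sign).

+√(1/35) = +0.169031

√[6·3!2!3!/9! · 3!2!4!2!4!1!] = √(576/35)
  +(−1)^1/∏(1,2,1,3,1,0)! = -1/12  (running -1/12)
  +(−1)^2/∏(2,1,0,2,2,1)! = 1/8  (running 1/24)
⟨..|..⟩ = √(576/35)·(1/24) = +0.169031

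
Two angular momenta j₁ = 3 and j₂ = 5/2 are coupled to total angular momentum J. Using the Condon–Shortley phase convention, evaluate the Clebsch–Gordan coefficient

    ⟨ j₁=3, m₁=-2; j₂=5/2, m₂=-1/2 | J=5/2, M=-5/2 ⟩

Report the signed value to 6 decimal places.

+0.597614  (= +√(5/14))

j₁+j₂−J=3  J+j₁−j₂=3  J−j₁+j₂=2  j₁+j₂+J+1=9
(j₁±m₁, j₂±m₂, J±M) = (1,5,2,3,0,5)
P² = 1440/7
sum k=2..2:
  [2] +1/24 = 1/24
S = 1/24
C² = P²·S² = 5/14 ; C = +0.597614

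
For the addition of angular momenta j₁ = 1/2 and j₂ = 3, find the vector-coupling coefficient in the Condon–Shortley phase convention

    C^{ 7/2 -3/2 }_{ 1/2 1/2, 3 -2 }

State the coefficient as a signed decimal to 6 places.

+0.534522  (= +√(2/7))

j₁+j₂−J=0  J+j₁−j₂=1  J−j₁+j₂=6  j₁+j₂+J+1=8
(j₁±m₁, j₂±m₂, J±M) = (1,0,1,5,2,5)
P² = 28800/7
sum k=0..0:
  [0] +1/120 = 1/120
S = 1/120
C² = P²·S² = 2/7 ; C = +0.534522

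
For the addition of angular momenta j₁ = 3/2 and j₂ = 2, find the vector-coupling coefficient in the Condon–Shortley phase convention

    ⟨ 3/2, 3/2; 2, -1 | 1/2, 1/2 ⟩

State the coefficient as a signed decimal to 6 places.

√[2·3!0!1!/5! · 3!0!1!3!1!0!] = √(18/5)
  +(−1)^0/∏(0,3,0,1,0,0)! = 1/6  (running 1/6)
⟨..|..⟩ = √(18/5)·(1/6) = +0.316228

+√(1/10) = +0.316228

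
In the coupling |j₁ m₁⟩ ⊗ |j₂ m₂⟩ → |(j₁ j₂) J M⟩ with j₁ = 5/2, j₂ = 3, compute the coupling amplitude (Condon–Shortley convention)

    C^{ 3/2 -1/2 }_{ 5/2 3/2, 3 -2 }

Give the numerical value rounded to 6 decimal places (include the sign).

triangle: 4!×1!×2!/8! = 48/40320
(j±m)!: 4!×1!×1!×5!×1!×2! = 5760
prefactor² = (2J+1)×Δ×N² = 192/7
  k=0: +1/(0!×4!×1!×1!×0!×1!) = 1/24
  k=1: −1/(1!×3!×0!×0!×1!×2!) = -1/12
Σ = -1/24  ⇒  CG² = 192/7×(-1/24)² = 1/21
CG = −√(1/21) = -0.218218

-0.218218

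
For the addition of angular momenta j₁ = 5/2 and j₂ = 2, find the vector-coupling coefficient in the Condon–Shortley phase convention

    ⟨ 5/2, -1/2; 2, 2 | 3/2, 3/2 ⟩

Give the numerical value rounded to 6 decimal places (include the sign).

j₁+j₂−J=3  J+j₁−j₂=2  J−j₁+j₂=1  j₁+j₂+J+1=7
(j₁±m₁, j₂±m₂, J±M) = (2,3,4,0,3,0)
P² = 576/35
sum k=3..3:
  [3] −1/12 = -1/12
S = -1/12
C² = P²·S² = 4/35 ; C = -0.338062

-0.338062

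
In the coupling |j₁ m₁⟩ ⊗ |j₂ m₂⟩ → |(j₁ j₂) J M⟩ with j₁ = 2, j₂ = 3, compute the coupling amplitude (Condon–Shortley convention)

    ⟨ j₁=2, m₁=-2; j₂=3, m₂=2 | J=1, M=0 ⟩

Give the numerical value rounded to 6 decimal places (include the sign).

+0.377964  (= +√(1/7))

triangle: 4!·0!·2!/7! = 48/5040
(j±m)!: 0!·4!·5!·1!·1!·1! = 2880
prefactor² = (2J+1)·Δ·N² = 576/7
  k=4: +1/(4!·0!·0!·1!·0!·1!) = 1/24
Σ = 1/24  ⇒  CG² = 576/7·1/24² = 1/7
CG = +√(1/7) = +0.377964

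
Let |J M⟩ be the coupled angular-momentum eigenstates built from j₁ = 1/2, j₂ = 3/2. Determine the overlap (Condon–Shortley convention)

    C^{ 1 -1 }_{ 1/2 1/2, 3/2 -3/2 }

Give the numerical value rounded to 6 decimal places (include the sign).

+0.866025

j₁+j₂−J=1  J+j₁−j₂=0  J−j₁+j₂=2  j₁+j₂+J+1=4
(j₁±m₁, j₂±m₂, J±M) = (1,0,0,3,0,2)
P² = 3
sum k=0..0:
  [0] +1/2 = 1/2
S = 1/2
C² = P²·S² = 3/4 ; C = +0.866025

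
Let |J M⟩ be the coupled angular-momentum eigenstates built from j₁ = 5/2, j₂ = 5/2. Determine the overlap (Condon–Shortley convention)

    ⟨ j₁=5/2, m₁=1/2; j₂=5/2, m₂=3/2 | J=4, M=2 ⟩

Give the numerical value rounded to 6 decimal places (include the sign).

-0.422577  (= −√(5/28))

triangle: 1!×4!×4!/10! = 576/3628800
(j±m)!: 3!×2!×4!×1!×6!×2! = 414720
prefactor² = (2J+1)×Δ×N² = 20736/35
  k=0: +1/(0!×1!×2!×4!×2!×0!) = 1/96
  k=1: −1/(1!×0!×1!×3!×3!×1!) = -1/36
Σ = -5/288  ⇒  CG² = 20736/35×(-5/288)² = 5/28
CG = −√(5/28) = -0.422577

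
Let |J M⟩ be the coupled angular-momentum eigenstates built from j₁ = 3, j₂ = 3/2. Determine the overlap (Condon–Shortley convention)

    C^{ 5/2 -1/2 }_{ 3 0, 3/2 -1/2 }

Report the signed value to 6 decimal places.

-0.414039

triangle: 2!·4!·1!/8! = 48/40320
(j±m)!: 3!·3!·1!·2!·2!·3! = 864
prefactor² = (2J+1)·Δ·N² = 216/35
  k=0: +1/(0!·2!·3!·1!·1!·0!) = 1/12
  k=1: −1/(1!·1!·2!·0!·2!·1!) = -1/4
Σ = -1/6  ⇒  CG² = 216/35·(-1/6)² = 6/35
CG = −√(6/35) = -0.414039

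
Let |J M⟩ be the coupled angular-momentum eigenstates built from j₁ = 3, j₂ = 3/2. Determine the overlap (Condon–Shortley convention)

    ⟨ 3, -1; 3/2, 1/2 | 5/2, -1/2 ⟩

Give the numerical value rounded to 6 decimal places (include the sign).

triangle: 2!·4!·1!/8! = 48/40320
(j±m)!: 2!·4!·2!·1!·2!·3! = 1152
prefactor² = (2J+1)·Δ·N² = 288/35
  k=1: −1/(1!·1!·3!·1!·1!·0!) = -1/6
  k=2: +1/(2!·0!·2!·0!·2!·1!) = 1/8
Σ = -1/24  ⇒  CG² = 288/35·(-1/24)² = 1/70
CG = −√(1/70) = -0.119523

-0.119523  (= −√(1/70))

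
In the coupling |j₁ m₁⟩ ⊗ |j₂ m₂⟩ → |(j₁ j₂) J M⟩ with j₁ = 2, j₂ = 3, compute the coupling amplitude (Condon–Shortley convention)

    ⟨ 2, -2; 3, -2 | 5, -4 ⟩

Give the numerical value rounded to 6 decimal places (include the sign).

+0.774597

triangle: 0!*4!*6!/11! = 17280/39916800
(j±m)!: 0!*4!*1!*5!*1!*9! = 1045094400
prefactor² = (2J+1)*Δ*N² = 4976640
  k=0: +1/(0!*0!*4!*1!*0!*5!) = 1/2880
Σ = 1/2880  ⇒  CG² = 4976640*1/2880² = 3/5
CG = +√(3/5) = +0.774597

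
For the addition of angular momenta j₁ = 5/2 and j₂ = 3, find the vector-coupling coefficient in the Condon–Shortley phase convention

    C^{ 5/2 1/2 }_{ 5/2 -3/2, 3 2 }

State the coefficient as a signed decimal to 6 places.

−√(1/14) = -0.267261

j₁+j₂−J=3  J+j₁−j₂=2  J−j₁+j₂=3  j₁+j₂+J+1=9
(j₁±m₁, j₂±m₂, J±M) = (1,4,5,1,3,2)
P² = 288/7
sum k=2..3:
  [2] +1/24 = 1/24
  [3] −1/12 = -1/12
S = -1/24
C² = P²·S² = 1/14 ; C = -0.267261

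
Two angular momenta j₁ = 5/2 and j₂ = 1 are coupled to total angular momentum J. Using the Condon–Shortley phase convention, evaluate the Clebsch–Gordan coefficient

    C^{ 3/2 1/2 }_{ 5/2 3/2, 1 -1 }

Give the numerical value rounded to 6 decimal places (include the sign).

j₁+j₂−J=2  J+j₁−j₂=3  J−j₁+j₂=0  j₁+j₂+J+1=6
(j₁±m₁, j₂±m₂, J±M) = (4,1,0,2,2,1)
P² = 32/5
sum k=0..0:
  [0] +1/4 = 1/4
S = 1/4
C² = P²·S² = 2/5 ; C = +0.632456

+√(2/5) ≈ +0.632456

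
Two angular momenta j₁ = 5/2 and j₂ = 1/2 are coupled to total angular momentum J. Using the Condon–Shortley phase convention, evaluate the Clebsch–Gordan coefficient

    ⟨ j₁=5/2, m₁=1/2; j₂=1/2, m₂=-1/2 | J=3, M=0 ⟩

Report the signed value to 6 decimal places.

+√(1/2) ≈ +0.707107

√[7·0!5!1!/7! · 3!2!0!1!3!3!] = √(72)
  +(−1)^0/∏(0,0,2,0,3,1)! = 1/12  (running 1/12)
⟨..|..⟩ = √(72)·(1/12) = +0.707107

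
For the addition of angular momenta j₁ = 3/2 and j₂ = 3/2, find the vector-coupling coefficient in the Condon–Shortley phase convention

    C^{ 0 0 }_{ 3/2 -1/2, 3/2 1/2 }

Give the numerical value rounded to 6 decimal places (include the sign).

+0.500000  (= +√(1/4))

j₁+j₂−J=3  J+j₁−j₂=0  J−j₁+j₂=0  j₁+j₂+J+1=4
(j₁±m₁, j₂±m₂, J±M) = (1,2,2,1,0,0)
P² = 1
sum k=2..2:
  [2] +1/2 = 1/2
S = 1/2
C² = P²·S² = 1/4 ; C = +0.500000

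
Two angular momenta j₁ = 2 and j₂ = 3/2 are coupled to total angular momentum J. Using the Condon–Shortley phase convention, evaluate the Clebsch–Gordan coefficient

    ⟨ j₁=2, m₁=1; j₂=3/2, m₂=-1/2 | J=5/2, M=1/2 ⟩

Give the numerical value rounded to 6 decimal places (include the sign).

+√(5/14) = +0.597614

triangle: 1!×3!×2!/7! = 12/5040
(j±m)!: 3!×1!×1!×2!×3!×2! = 144
prefactor² = (2J+1)×Δ×N² = 72/35
  k=0: +1/(0!×1!×1!×1!×2!×1!) = 1/2
  k=1: −1/(1!×0!×0!×0!×3!×2!) = -1/12
Σ = 5/12  ⇒  CG² = 72/35×5/12² = 5/14
CG = +√(5/14) = +0.597614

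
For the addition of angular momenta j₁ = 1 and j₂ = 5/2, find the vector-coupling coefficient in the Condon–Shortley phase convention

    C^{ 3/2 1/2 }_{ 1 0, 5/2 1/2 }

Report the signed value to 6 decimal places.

-0.632456  (= −√(2/5))

triangle: 2!*0!*3!/6! = 12/720
(j±m)!: 1!*1!*3!*2!*2!*1! = 24
prefactor² = (2J+1)*Δ*N² = 8/5
  k=1: −1/(1!*1!*0!*2!*0!*1!) = -1/2
Σ = -1/2  ⇒  CG² = 8/5*(-1/2)² = 2/5
CG = −√(2/5) = -0.632456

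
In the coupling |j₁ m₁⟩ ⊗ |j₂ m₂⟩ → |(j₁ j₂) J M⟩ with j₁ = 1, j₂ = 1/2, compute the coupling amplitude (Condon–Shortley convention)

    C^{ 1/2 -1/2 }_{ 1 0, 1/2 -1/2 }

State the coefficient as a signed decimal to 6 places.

+√(1/3) ≈ +0.577350

j₁+j₂−J=1  J+j₁−j₂=1  J−j₁+j₂=0  j₁+j₂+J+1=3
(j₁±m₁, j₂±m₂, J±M) = (1,1,0,1,0,1)
P² = 1/3
sum k=0..0:
  [0] +1/1 = 1
S = 1
C² = P²·S² = 1/3 ; C = +0.577350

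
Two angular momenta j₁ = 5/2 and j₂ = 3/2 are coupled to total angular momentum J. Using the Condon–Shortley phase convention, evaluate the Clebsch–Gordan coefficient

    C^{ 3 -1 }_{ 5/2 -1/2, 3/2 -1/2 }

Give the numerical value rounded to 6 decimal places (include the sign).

+√(1/60) ≈ +0.129099

√[7·1!4!2!/8! · 2!3!1!2!2!4!] = √(48/5)
  +(−1)^0/∏(0,1,3,1,1,1)! = 1/6  (running 1/6)
  +(−1)^1/∏(1,0,2,0,2,2)! = -1/8  (running 1/24)
⟨..|..⟩ = √(48/5)·(1/24) = +0.129099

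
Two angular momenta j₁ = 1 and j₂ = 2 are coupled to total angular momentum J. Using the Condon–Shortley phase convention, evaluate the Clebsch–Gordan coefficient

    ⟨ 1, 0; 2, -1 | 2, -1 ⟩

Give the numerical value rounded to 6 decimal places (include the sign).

√[5·1!1!3!/6! · 1!1!1!3!1!3!] = √(3/2)
  +(−1)^0/∏(0,1,1,1,0,2)! = 1/2  (running 1/2)
  +(−1)^1/∏(1,0,0,0,1,3)! = -1/6  (running 1/3)
⟨..|..⟩ = √(3/2)·(1/3) = +0.408248

+√(1/6) ≈ +0.408248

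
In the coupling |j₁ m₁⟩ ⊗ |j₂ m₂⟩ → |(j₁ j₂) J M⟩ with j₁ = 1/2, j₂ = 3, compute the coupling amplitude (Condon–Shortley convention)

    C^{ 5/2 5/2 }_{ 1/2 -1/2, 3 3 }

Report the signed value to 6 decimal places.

√[6·1!0!5!/7! · 0!1!6!0!5!0!] = √(86400/7)
  +(−1)^1/∏(1,0,0,5,0,0)! = -1/120  (running -1/120)
⟨..|..⟩ = √(86400/7)·(-1/120) = -0.925820

-0.925820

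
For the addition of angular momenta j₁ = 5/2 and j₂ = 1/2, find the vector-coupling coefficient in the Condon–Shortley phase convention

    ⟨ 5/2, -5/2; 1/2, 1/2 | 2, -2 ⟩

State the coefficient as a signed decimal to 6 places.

-0.912871  (= −√(5/6))

√[5·1!4!0!/6! · 0!5!1!0!0!4!] = √(480)
  +(−1)^1/∏(1,0,4,0,0,0)! = -1/24  (running -1/24)
⟨..|..⟩ = √(480)·(-1/24) = -0.912871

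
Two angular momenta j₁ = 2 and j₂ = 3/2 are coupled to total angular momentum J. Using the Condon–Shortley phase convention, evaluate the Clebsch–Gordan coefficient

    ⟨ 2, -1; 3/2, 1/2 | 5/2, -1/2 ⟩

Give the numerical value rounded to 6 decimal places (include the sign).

-0.597614  (= −√(5/14))

triangle: 1!×3!×2!/7! = 12/5040
(j±m)!: 1!×3!×2!×1!×2!×3! = 144
prefactor² = (2J+1)×Δ×N² = 72/35
  k=0: +1/(0!×1!×3!×2!×0!×0!) = 1/12
  k=1: −1/(1!×0!×2!×1!×1!×1!) = -1/2
Σ = -5/12  ⇒  CG² = 72/35×(-5/12)² = 5/14
CG = −√(5/14) = -0.597614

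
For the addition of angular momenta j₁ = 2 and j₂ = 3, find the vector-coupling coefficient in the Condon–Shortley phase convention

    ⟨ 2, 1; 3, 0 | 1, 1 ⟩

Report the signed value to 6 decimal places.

triangle: 4!×0!×2!/7! = 48/5040
(j±m)!: 3!×1!×3!×3!×2!×0! = 432
prefactor² = (2J+1)×Δ×N² = 432/35
  k=1: −1/(1!×3!×0!×2!×0!×0!) = -1/12
Σ = -1/12  ⇒  CG² = 432/35×(-1/12)² = 3/35
CG = −√(3/35) = -0.292770

-0.292770  (= −√(3/35))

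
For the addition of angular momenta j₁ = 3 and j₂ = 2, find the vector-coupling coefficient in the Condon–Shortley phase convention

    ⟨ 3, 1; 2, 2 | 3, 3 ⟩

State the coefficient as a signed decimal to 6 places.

+√(1/6) = +0.408248

triangle: 2!×4!×2!/9! = 96/362880
(j±m)!: 4!×2!×4!×0!×6!×0! = 829440
prefactor² = (2J+1)×Δ×N² = 1536
  k=2: +1/(2!×0!×0!×2!×4!×0!) = 1/96
Σ = 1/96  ⇒  CG² = 1536×1/96² = 1/6
CG = +√(1/6) = +0.408248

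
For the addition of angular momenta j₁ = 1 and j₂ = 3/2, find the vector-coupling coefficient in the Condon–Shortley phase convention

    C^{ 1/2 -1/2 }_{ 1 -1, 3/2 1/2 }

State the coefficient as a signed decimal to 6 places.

√[2·2!0!1!/4! · 0!2!2!1!0!1!] = √(2/3)
  +(−1)^2/∏(2,0,0,0,0,1)! = 1/2  (running 1/2)
⟨..|..⟩ = √(2/3)·(1/2) = +0.408248

+0.408248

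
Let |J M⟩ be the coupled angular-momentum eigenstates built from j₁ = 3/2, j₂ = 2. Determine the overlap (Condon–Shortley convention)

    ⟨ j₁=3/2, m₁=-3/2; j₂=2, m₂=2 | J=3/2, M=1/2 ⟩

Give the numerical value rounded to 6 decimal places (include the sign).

triangle: 2!*1!*2!/6! = 4/720
(j±m)!: 0!*3!*4!*0!*2!*1! = 288
prefactor² = (2J+1)*Δ*N² = 32/5
  k=2: +1/(2!*0!*1!*2!*0!*0!) = 1/4
Σ = 1/4  ⇒  CG² = 32/5*1/4² = 2/5
CG = +√(2/5) = +0.632456

+0.632456  (= +√(2/5))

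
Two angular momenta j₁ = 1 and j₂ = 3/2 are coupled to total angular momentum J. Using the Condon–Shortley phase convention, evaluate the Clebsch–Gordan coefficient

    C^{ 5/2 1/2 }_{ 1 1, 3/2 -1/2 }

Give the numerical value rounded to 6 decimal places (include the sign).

j₁+j₂−J=0  J+j₁−j₂=2  J−j₁+j₂=3  j₁+j₂+J+1=6
(j₁±m₁, j₂±m₂, J±M) = (2,0,1,2,3,2)
P² = 24/5
sum k=0..0:
  [0] +1/4 = 1/4
S = 1/4
C² = P²·S² = 3/10 ; C = +0.547723

+0.547723  (= +√(3/10))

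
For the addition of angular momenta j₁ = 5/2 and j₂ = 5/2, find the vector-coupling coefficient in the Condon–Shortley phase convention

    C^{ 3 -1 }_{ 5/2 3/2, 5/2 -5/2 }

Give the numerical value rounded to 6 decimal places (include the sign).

+√(1/3) = +0.577350

j₁+j₂−J=2  J+j₁−j₂=3  J−j₁+j₂=3  j₁+j₂+J+1=9
(j₁±m₁, j₂±m₂, J±M) = (4,1,0,5,2,4)
P² = 192
sum k=0..0:
  [0] +1/24 = 1/24
S = 1/24
C² = P²·S² = 1/3 ; C = +0.577350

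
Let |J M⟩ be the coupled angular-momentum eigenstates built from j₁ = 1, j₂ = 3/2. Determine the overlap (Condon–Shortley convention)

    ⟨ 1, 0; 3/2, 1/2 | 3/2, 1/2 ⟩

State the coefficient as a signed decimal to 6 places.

√[4·1!1!2!/5! · 1!1!2!1!2!1!] = √(4/15)
  +(−1)^0/∏(0,1,1,2,0,0)! = 1/2  (running 1/2)
  +(−1)^1/∏(1,0,0,1,1,1)! = -1  (running -1/2)
⟨..|..⟩ = √(4/15)·(-1/2) = -0.258199

-0.258199  (= −√(1/15))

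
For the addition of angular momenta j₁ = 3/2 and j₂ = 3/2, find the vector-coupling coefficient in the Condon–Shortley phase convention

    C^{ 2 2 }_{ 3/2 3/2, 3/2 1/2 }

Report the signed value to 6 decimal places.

+√(1/2) ≈ +0.707107

j₁+j₂−J=1  J+j₁−j₂=2  J−j₁+j₂=2  j₁+j₂+J+1=6
(j₁±m₁, j₂±m₂, J±M) = (3,0,2,1,4,0)
P² = 8
sum k=0..0:
  [0] +1/4 = 1/4
S = 1/4
C² = P²·S² = 1/2 ; C = +0.707107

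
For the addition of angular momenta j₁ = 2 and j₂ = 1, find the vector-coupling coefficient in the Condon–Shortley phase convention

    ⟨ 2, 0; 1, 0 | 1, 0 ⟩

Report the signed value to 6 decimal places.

j₁+j₂−J=2  J+j₁−j₂=2  J−j₁+j₂=0  j₁+j₂+J+1=5
(j₁±m₁, j₂±m₂, J±M) = (2,2,1,1,1,1)
P² = 2/5
sum k=1..1:
  [1] −1/1 = -1
S = -1
C² = P²·S² = 2/5 ; C = -0.632456

-0.632456  (= −√(2/5))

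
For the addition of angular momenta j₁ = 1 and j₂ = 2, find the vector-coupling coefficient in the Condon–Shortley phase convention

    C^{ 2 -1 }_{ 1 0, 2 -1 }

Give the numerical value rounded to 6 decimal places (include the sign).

j₁+j₂−J=1  J+j₁−j₂=1  J−j₁+j₂=3  j₁+j₂+J+1=6
(j₁±m₁, j₂±m₂, J±M) = (1,1,1,3,1,3)
P² = 3/2
sum k=0..1:
  [0] +1/2 = 1/2
  [1] −1/6 = -1/6
S = 1/3
C² = P²·S² = 1/6 ; C = +0.408248

+0.408248  (= +√(1/6))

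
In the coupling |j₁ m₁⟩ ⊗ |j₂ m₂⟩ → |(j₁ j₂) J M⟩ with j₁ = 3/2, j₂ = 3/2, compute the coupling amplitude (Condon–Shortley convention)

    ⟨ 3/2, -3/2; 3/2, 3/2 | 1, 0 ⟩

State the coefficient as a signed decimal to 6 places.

triangle: 2!*1!*1!/5! = 2/120
(j±m)!: 0!*3!*3!*0!*1!*1! = 36
prefactor² = (2J+1)*Δ*N² = 9/5
  k=2: +1/(2!*0!*1!*1!*0!*0!) = 1/2
Σ = 1/2  ⇒  CG² = 9/5*1/2² = 9/20
CG = +√(9/20) = +0.670820

+0.670820  (= +√(9/20))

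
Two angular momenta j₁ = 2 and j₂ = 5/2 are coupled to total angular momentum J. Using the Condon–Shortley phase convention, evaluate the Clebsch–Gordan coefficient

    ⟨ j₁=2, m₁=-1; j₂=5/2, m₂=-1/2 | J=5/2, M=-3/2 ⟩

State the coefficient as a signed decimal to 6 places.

-0.414039

j₁+j₂−J=2  J+j₁−j₂=2  J−j₁+j₂=3  j₁+j₂+J+1=8
(j₁±m₁, j₂±m₂, J±M) = (1,3,2,3,1,4)
P² = 216/35
sum k=1..2:
  [1] −1/4 = -1/4
  [2] +1/12 = 1/12
S = -1/6
C² = P²·S² = 6/35 ; C = -0.414039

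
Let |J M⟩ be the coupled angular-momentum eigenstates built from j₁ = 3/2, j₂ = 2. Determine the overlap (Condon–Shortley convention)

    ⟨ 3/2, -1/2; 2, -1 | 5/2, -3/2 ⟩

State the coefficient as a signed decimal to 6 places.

triangle: 1!*2!*3!/7! = 12/5040
(j±m)!: 1!*2!*1!*3!*1!*4! = 288
prefactor² = (2J+1)*Δ*N² = 144/35
  k=0: +1/(0!*1!*2!*1!*0!*2!) = 1/4
  k=1: −1/(1!*0!*1!*0!*1!*3!) = -1/6
Σ = 1/12  ⇒  CG² = 144/35*1/12² = 1/35
CG = +√(1/35) = +0.169031

+√(1/35) ≈ +0.169031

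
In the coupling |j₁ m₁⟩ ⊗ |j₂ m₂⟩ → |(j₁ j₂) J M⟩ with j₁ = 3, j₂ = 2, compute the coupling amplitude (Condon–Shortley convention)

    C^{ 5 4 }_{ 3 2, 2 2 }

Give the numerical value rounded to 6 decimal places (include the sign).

triangle: 0!·6!·4!/11! = 17280/39916800
(j±m)!: 5!·1!·4!·0!·9!·1! = 1045094400
prefactor² = (2J+1)·Δ·N² = 4976640
  k=0: +1/(0!·0!·1!·4!·5!·0!) = 1/2880
Σ = 1/2880  ⇒  CG² = 4976640·1/2880² = 3/5
CG = +√(3/5) = +0.774597

+0.774597  (= +√(3/5))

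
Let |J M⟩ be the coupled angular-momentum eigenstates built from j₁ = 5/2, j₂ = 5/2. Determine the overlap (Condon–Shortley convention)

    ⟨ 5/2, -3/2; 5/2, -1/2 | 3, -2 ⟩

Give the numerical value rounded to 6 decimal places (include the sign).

triangle: 2!×3!×3!/9! = 72/362880
(j±m)!: 1!×4!×2!×3!×1!×5! = 34560
prefactor² = (2J+1)×Δ×N² = 48
  k=1: −1/(1!×1!×3!×1!×0!×2!) = -1/12
  k=2: +1/(2!×0!×2!×0!×1!×3!) = 1/24
Σ = -1/24  ⇒  CG² = 48×(-1/24)² = 1/12
CG = −√(1/12) = -0.288675

−√(1/12) ≈ -0.288675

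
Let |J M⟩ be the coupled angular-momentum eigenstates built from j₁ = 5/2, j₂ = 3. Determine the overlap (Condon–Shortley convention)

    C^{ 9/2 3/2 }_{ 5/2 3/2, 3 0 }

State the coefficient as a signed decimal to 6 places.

+0.540562  (= +√(45/154))

triangle: 1!·4!·5!/11! = 2880/39916800
(j±m)!: 4!·1!·3!·3!·6!·3! = 3732480
prefactor² = (2J+1)·Δ·N² = 207360/77
  k=0: +1/(0!·1!·1!·3!·3!·2!) = 1/72
  k=1: −1/(1!·0!·0!·2!·4!·3!) = -1/288
Σ = 1/96  ⇒  CG² = 207360/77·1/96² = 45/154
CG = +√(45/154) = +0.540562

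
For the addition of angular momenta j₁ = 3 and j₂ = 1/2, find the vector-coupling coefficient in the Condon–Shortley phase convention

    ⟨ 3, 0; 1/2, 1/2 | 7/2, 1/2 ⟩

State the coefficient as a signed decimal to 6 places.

triangle: 0!×6!×1!/8! = 720/40320
(j±m)!: 3!×3!×1!×0!×4!×3! = 5184
prefactor² = (2J+1)×Δ×N² = 5184/7
  k=0: +1/(0!×0!×3!×1!×3!×0!) = 1/36
Σ = 1/36  ⇒  CG² = 5184/7×1/36² = 4/7
CG = +√(4/7) = +0.755929

+0.755929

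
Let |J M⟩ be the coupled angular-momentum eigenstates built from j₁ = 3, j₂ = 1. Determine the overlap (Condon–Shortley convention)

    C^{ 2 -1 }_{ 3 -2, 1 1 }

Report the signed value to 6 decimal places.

√[5·2!4!0!/7! · 1!5!2!0!1!3!] = √(480/7)
  +(−1)^2/∏(2,0,3,0,1,0)! = 1/12  (running 1/12)
⟨..|..⟩ = √(480/7)·(1/12) = +0.690066

+√(10/21) = +0.690066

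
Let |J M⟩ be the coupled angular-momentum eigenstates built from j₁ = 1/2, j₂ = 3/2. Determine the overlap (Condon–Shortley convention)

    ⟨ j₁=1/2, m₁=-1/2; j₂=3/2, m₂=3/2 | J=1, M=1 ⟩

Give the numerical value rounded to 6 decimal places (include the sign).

−√(3/4) = -0.866025

j₁+j₂−J=1  J+j₁−j₂=0  J−j₁+j₂=2  j₁+j₂+J+1=4
(j₁±m₁, j₂±m₂, J±M) = (0,1,3,0,2,0)
P² = 3
sum k=1..1:
  [1] −1/2 = -1/2
S = -1/2
C² = P²·S² = 3/4 ; C = -0.866025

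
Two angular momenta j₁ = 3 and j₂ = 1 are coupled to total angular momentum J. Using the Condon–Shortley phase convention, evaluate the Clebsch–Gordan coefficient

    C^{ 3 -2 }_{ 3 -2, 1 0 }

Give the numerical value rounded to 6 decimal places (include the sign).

-0.577350

j₁+j₂−J=1  J+j₁−j₂=5  J−j₁+j₂=1  j₁+j₂+J+1=8
(j₁±m₁, j₂±m₂, J±M) = (1,5,1,1,1,5)
P² = 300
sum k=0..1:
  [0] +1/120 = 1/120
  [1] −1/24 = -1/24
S = -1/30
C² = P²·S² = 1/3 ; C = -0.577350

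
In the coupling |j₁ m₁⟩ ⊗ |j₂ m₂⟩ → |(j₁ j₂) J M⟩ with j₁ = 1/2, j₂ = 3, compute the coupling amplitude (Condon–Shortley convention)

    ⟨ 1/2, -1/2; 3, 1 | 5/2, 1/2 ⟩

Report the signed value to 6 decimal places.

√[6·1!0!5!/7! · 0!1!4!2!3!2!] = √(576/7)
  +(−1)^1/∏(1,0,0,3,0,2)! = -1/12  (running -1/12)
⟨..|..⟩ = √(576/7)·(-1/12) = -0.755929

-0.755929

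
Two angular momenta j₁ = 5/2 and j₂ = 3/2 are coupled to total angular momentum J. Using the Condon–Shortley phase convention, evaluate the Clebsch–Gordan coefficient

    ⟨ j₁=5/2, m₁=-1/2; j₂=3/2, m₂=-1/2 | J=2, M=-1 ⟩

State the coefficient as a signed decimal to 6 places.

j₁+j₂−J=2  J+j₁−j₂=3  J−j₁+j₂=1  j₁+j₂+J+1=7
(j₁±m₁, j₂±m₂, J±M) = (2,3,1,2,1,3)
P² = 12/7
sum k=0..1:
  [0] +1/12 = 1/12
  [1] −1/2 = -1/2
S = -5/12
C² = P²·S² = 25/84 ; C = -0.545545

-0.545545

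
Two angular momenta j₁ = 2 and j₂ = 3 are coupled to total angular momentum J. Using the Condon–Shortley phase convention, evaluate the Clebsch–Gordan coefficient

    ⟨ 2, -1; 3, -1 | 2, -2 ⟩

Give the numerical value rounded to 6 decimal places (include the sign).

j₁+j₂−J=3  J+j₁−j₂=1  J−j₁+j₂=3  j₁+j₂+J+1=8
(j₁±m₁, j₂±m₂, J±M) = (1,3,2,4,0,4)
P² = 216/7
sum k=2..2:
  [2] +1/12 = 1/12
S = 1/12
C² = P²·S² = 3/14 ; C = +0.462910

+√(3/14) = +0.462910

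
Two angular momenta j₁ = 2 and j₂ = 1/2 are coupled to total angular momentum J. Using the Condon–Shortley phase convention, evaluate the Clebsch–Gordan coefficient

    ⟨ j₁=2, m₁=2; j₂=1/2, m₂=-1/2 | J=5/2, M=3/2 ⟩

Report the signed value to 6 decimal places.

+0.447214

triangle: 0!·4!·1!/6! = 24/720
(j±m)!: 4!·0!·0!·1!·4!·1! = 576
prefactor² = (2J+1)·Δ·N² = 576/5
  k=0: +1/(0!·0!·0!·0!·4!·1!) = 1/24
Σ = 1/24  ⇒  CG² = 576/5·1/24² = 1/5
CG = +√(1/5) = +0.447214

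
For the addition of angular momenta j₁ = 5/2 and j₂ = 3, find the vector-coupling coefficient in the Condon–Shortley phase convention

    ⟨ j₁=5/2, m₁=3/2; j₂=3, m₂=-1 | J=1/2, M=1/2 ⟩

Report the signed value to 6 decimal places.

triangle: 5!×0!×1!/7! = 120/5040
(j±m)!: 4!×1!×2!×4!×1!×0! = 1152
prefactor² = (2J+1)×Δ×N² = 384/7
  k=1: −1/(1!×4!×0!×1!×0!×0!) = -1/24
Σ = -1/24  ⇒  CG² = 384/7×(-1/24)² = 2/21
CG = −√(2/21) = -0.308607

−√(2/21) ≈ -0.308607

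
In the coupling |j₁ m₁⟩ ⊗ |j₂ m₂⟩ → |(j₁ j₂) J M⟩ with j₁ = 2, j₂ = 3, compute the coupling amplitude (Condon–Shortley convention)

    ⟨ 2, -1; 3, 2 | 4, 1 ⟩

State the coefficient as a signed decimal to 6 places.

j₁+j₂−J=1  J+j₁−j₂=3  J−j₁+j₂=5  j₁+j₂+J+1=10
(j₁±m₁, j₂±m₂, J±M) = (1,3,5,1,5,3)
P² = 6480/7
sum k=0..1:
  [0] +1/720 = 1/720
  [1] −1/48 = -1/48
S = -7/360
C² = P²·S² = 7/20 ; C = -0.591608

-0.591608  (= −√(7/20))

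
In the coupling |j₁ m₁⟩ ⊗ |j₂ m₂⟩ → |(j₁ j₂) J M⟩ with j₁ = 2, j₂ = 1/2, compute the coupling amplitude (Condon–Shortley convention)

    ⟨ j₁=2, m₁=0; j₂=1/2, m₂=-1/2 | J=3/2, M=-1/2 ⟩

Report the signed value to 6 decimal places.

+√(2/5) ≈ +0.632456

triangle: 1!·3!·0!/5! = 6/120
(j±m)!: 2!·2!·0!·1!·1!·2! = 8
prefactor² = (2J+1)·Δ·N² = 8/5
  k=0: +1/(0!·1!·2!·0!·1!·0!) = 1/2
Σ = 1/2  ⇒  CG² = 8/5·1/2² = 2/5
CG = +√(2/5) = +0.632456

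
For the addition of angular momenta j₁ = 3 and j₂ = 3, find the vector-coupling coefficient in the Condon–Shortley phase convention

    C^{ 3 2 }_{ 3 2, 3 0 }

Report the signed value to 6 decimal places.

triangle: 3!·3!·3!/10! = 216/3628800
(j±m)!: 5!·1!·3!·3!·5!·1! = 518400
prefactor² = (2J+1)·Δ·N² = 216
  k=0: +1/(0!·3!·1!·3!·2!·0!) = 1/72
  k=1: −1/(1!·2!·0!·2!·3!·1!) = -1/24
Σ = -1/36  ⇒  CG² = 216·(-1/36)² = 1/6
CG = −√(1/6) = -0.408248

−√(1/6) ≈ -0.408248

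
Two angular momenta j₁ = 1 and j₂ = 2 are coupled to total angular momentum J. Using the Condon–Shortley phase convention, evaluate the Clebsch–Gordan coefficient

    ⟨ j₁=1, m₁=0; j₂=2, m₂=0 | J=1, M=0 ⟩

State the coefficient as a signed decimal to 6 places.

j₁+j₂−J=2  J+j₁−j₂=0  J−j₁+j₂=2  j₁+j₂+J+1=5
(j₁±m₁, j₂±m₂, J±M) = (1,1,2,2,1,1)
P² = 2/5
sum k=1..1:
  [1] −1/1 = -1
S = -1
C² = P²·S² = 2/5 ; C = -0.632456

-0.632456  (= −√(2/5))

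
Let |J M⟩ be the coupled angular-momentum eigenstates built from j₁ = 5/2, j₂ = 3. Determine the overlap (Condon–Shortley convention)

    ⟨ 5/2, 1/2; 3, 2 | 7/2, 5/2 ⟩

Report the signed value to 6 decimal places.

j₁+j₂−J=2  J+j₁−j₂=3  J−j₁+j₂=4  j₁+j₂+J+1=10
(j₁±m₁, j₂±m₂, J±M) = (3,2,5,1,6,1)
P² = 4608/7
sum k=1..2:
  [1] −1/48 = -1/48
  [2] +1/72 = 1/72
S = -1/144
C² = P²·S² = 2/63 ; C = -0.178174

-0.178174  (= −√(2/63))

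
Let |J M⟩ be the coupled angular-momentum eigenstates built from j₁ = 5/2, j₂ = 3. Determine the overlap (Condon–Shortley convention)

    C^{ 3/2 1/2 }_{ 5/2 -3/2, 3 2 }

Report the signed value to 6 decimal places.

-0.218218

triangle: 4!·1!·2!/8! = 48/40320
(j±m)!: 1!·4!·5!·1!·2!·1! = 5760
prefactor² = (2J+1)·Δ·N² = 192/7
  k=3: −1/(3!·1!·1!·2!·0!·0!) = -1/12
  k=4: +1/(4!·0!·0!·1!·1!·1!) = 1/24
Σ = -1/24  ⇒  CG² = 192/7·(-1/24)² = 1/21
CG = −√(1/21) = -0.218218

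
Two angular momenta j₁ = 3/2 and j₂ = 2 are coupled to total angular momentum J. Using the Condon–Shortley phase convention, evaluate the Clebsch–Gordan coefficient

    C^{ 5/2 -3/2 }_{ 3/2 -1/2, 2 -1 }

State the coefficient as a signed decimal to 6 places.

triangle: 1!×2!×3!/7! = 12/5040
(j±m)!: 1!×2!×1!×3!×1!×4! = 288
prefactor² = (2J+1)×Δ×N² = 144/35
  k=0: +1/(0!×1!×2!×1!×0!×2!) = 1/4
  k=1: −1/(1!×0!×1!×0!×1!×3!) = -1/6
Σ = 1/12  ⇒  CG² = 144/35×1/12² = 1/35
CG = +√(1/35) = +0.169031

+0.169031  (= +√(1/35))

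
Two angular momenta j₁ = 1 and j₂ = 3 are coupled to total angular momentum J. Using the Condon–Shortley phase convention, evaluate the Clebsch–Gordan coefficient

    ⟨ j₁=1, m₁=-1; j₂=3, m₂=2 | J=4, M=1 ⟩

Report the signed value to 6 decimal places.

j₁+j₂−J=0  J+j₁−j₂=2  J−j₁+j₂=6  j₁+j₂+J+1=9
(j₁±m₁, j₂±m₂, J±M) = (0,2,5,1,5,3)
P² = 43200/7
sum k=0..0:
  [0] +1/240 = 1/240
S = 1/240
C² = P²·S² = 3/28 ; C = +0.327327

+√(3/28) ≈ +0.327327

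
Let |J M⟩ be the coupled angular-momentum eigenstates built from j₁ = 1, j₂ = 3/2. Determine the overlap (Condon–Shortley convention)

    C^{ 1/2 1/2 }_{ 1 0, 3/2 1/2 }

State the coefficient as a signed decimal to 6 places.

-0.577350  (= −√(1/3))

√[2·2!0!1!/4! · 1!1!2!1!1!0!] = √(1/3)
  +(−1)^1/∏(1,1,0,1,0,0)! = -1  (running -1)
⟨..|..⟩ = √(1/3)·(-1) = -0.577350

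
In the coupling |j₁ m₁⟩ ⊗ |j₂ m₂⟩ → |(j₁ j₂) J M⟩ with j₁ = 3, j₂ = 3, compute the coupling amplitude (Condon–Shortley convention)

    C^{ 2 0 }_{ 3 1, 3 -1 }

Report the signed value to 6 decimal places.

-0.327327

j₁+j₂−J=4  J+j₁−j₂=2  J−j₁+j₂=2  j₁+j₂+J+1=9
(j₁±m₁, j₂±m₂, J±M) = (4,2,2,4,2,2)
P² = 256/21
sum k=0..2:
  [0] +1/96 = 1/96
  [1] −1/6 = -1/6
  [2] +1/16 = 1/16
S = -3/32
C² = P²·S² = 3/28 ; C = -0.327327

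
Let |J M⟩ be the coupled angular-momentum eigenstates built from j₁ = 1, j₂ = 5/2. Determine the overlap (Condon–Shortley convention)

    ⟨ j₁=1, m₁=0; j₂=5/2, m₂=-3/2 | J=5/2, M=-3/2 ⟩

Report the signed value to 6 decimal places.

j₁+j₂−J=1  J+j₁−j₂=1  J−j₁+j₂=4  j₁+j₂+J+1=7
(j₁±m₁, j₂±m₂, J±M) = (1,1,1,4,1,4)
P² = 576/35
sum k=0..1:
  [0] +1/6 = 1/6
  [1] −1/24 = -1/24
S = 1/8
C² = P²·S² = 9/35 ; C = +0.507093

+√(9/35) = +0.507093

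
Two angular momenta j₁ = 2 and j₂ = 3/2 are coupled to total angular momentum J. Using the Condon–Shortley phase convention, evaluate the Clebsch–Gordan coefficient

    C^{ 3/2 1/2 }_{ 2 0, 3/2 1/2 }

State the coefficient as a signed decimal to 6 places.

−√(1/5) ≈ -0.447214

triangle: 2!*2!*1!/6! = 4/720
(j±m)!: 2!*2!*2!*1!*2!*1! = 16
prefactor² = (2J+1)*Δ*N² = 16/45
  k=1: −1/(1!*1!*1!*1!*1!*0!) = -1
  k=2: +1/(2!*0!*0!*0!*2!*1!) = 1/4
Σ = -3/4  ⇒  CG² = 16/45*(-3/4)² = 1/5
CG = −√(1/5) = -0.447214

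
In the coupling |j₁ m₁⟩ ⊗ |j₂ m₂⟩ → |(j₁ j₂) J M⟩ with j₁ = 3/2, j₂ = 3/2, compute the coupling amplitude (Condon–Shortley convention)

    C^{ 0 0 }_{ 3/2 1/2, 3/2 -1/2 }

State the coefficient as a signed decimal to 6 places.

-0.500000  (= −√(1/4))

triangle: 3!·0!·0!/4! = 6/24
(j±m)!: 2!·1!·1!·2!·0!·0! = 4
prefactor² = (2J+1)·Δ·N² = 1
  k=1: −1/(1!·2!·0!·0!·0!·0!) = -1/2
Σ = -1/2  ⇒  CG² = 1·(-1/2)² = 1/4
CG = −√(1/4) = -0.500000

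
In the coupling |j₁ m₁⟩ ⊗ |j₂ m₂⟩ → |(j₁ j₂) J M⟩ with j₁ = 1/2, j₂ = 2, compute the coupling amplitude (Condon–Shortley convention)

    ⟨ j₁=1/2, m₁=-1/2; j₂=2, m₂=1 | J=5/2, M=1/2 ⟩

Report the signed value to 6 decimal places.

triangle: 0!×1!×4!/6! = 24/720
(j±m)!: 0!×1!×3!×1!×3!×2! = 72
prefactor² = (2J+1)×Δ×N² = 72/5
  k=0: +1/(0!×0!×1!×3!×0!×1!) = 1/6
Σ = 1/6  ⇒  CG² = 72/5×1/6² = 2/5
CG = +√(2/5) = +0.632456

+0.632456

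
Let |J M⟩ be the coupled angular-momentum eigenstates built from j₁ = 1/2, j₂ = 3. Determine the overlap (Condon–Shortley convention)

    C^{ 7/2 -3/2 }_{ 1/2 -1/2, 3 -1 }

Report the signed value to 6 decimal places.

+√(5/7) = +0.845154

j₁+j₂−J=0  J+j₁−j₂=1  J−j₁+j₂=6  j₁+j₂+J+1=8
(j₁±m₁, j₂±m₂, J±M) = (0,1,2,4,2,5)
P² = 11520/7
sum k=0..0:
  [0] +1/48 = 1/48
S = 1/48
C² = P²·S² = 5/7 ; C = +0.845154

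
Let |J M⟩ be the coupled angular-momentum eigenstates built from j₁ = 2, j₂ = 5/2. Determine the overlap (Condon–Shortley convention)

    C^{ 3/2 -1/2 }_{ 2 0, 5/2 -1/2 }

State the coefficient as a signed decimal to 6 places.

-0.239046  (= −√(2/35))

triangle: 3!·1!·2!/7! = 12/5040
(j±m)!: 2!·2!·2!·3!·1!·2! = 96
prefactor² = (2J+1)·Δ·N² = 32/35
  k=1: −1/(1!·2!·1!·1!·0!·1!) = -1/2
  k=2: +1/(2!·1!·0!·0!·1!·2!) = 1/4
Σ = -1/4  ⇒  CG² = 32/35·(-1/4)² = 2/35
CG = −√(2/35) = -0.239046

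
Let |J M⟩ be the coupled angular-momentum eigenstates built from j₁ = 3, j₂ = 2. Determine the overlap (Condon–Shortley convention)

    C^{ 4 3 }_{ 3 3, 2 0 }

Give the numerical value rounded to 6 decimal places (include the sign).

triangle: 1!×5!×3!/10! = 720/3628800
(j±m)!: 6!×0!×2!×2!×7!×1! = 14515200
prefactor² = (2J+1)×Δ×N² = 25920
  k=0: +1/(0!×1!×0!×2!×5!×1!) = 1/240
Σ = 1/240  ⇒  CG² = 25920×1/240² = 9/20
CG = +√(9/20) = +0.670820

+√(9/20) ≈ +0.670820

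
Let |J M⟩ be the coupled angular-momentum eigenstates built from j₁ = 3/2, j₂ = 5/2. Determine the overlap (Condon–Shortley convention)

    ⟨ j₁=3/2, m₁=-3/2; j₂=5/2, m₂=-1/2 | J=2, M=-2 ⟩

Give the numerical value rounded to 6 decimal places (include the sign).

+0.377964

triangle: 2!×1!×3!/7! = 12/5040
(j±m)!: 0!×3!×2!×3!×0!×4! = 1728
prefactor² = (2J+1)×Δ×N² = 144/7
  k=2: +1/(2!×0!×1!×0!×0!×3!) = 1/12
Σ = 1/12  ⇒  CG² = 144/7×1/12² = 1/7
CG = +√(1/7) = +0.377964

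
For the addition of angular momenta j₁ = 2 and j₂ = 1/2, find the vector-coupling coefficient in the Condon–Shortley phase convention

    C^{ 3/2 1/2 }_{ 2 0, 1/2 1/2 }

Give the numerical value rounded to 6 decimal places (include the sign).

−√(2/5) ≈ -0.632456

triangle: 1!·3!·0!/5! = 6/120
(j±m)!: 2!·2!·1!·0!·2!·1! = 8
prefactor² = (2J+1)·Δ·N² = 8/5
  k=1: −1/(1!·0!·1!·0!·2!·0!) = -1/2
Σ = -1/2  ⇒  CG² = 8/5·(-1/2)² = 2/5
CG = −√(2/5) = -0.632456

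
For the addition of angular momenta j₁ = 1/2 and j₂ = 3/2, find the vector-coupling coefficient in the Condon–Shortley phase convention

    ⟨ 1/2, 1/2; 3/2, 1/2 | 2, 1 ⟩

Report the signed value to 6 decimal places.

triangle: 0!·1!·3!/5! = 6/120
(j±m)!: 1!·0!·2!·1!·3!·1! = 12
prefactor² = (2J+1)·Δ·N² = 3
  k=0: +1/(0!·0!·0!·2!·1!·1!) = 1/2
Σ = 1/2  ⇒  CG² = 3·1/2² = 3/4
CG = +√(3/4) = +0.866025

+0.866025  (= +√(3/4))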